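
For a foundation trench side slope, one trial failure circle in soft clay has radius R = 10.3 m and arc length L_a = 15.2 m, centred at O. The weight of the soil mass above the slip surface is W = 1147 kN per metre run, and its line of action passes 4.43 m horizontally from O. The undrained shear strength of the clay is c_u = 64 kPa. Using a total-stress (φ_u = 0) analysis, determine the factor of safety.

FS = 1.97

Taking moments about the centre O, the resisting moment is provided by the undrained shear strength acting along the arc:
M_R = c_u·L_a·R = 64·15.20·10.3 = 10019.8 kN·m/m
M_D = W·d = 1147·4.43 = 5081.2 kN·m/m
FS = M_R / M_D = 10019.8 / 5081.2 = 1.972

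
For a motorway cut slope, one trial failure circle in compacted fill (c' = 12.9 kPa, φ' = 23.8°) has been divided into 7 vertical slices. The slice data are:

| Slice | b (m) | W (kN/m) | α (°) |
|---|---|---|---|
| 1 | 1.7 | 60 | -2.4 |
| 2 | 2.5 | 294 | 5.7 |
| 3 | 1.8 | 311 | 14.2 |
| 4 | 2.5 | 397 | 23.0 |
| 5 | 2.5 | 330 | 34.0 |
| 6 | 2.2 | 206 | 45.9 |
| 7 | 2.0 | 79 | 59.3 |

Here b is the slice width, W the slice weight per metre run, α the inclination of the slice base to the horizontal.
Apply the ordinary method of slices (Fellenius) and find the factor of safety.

FS = 1.36

Ordinary method of slices: FS = Σ[c'·Δl_i + (W_i cosα_i)·tanφ'] / Σ W_i sinα_i, with Δl_i = b_i / cosα_i.
Slice 1: Δl = 1.7/cos(-2.4°) = 1.701 m; N'_1 = 60·cos(-2.4°) = 59.9; c'Δl = 21.95; W sinα = -2.5
Slice 2: Δl = 2.5/cos5.7° = 2.512 m; N'_2 = 294·cos5.7° = 292.5; c'Δl = 32.41; W sinα = 29.2
Slice 3: Δl = 1.8/cos14.2° = 1.857 m; N'_3 = 311·cos14.2° = 301.5; c'Δl = 23.95; W sinα = 76.3
Slice 4: Δl = 2.5/cos23.0° = 2.716 m; N'_4 = 397·cos23.0° = 365.4; c'Δl = 35.04; W sinα = 155.1
Slice 5: Δl = 2.5/cos34.0° = 3.016 m; N'_5 = 330·cos34.0° = 273.6; c'Δl = 38.90; W sinα = 184.5
Slice 6: Δl = 2.2/cos45.9° = 3.161 m; N'_6 = 206·cos45.9° = 143.4; c'Δl = 40.78; W sinα = 147.9
Slice 7: Δl = 2.0/cos59.3° = 3.917 m; N'_7 = 79·cos59.3° = 40.3; c'Δl = 50.53; W sinα = 67.9
Σc'Δl = 243.6 kN/m; ΣN' = 1476.7 kN/m; ΣW sinα = 658.5 kN/m
Resisting = 243.6 + 1476.7·tan23.8° = 243.6 + 651.3 = 894.9 kN/m
FS = 894.9 / 658.5 = 1.359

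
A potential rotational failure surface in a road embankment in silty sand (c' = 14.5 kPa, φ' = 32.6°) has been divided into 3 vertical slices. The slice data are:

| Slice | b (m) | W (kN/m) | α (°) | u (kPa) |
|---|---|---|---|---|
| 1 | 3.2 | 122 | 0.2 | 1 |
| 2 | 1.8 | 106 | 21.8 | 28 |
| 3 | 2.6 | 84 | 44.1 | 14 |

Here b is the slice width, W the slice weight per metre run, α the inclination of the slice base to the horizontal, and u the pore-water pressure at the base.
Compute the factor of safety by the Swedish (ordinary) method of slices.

FS = 2.42

Ordinary method of slices: FS = Σ[c'·Δl_i + (W_i cosα_i − u_i·Δl_i)·tanφ'] / Σ W_i sinα_i, with Δl_i = b_i / cosα_i.
Slice 1: Δl = 3.2/cos0.2° = 3.200 m; N'_1 = 122·cos0.2° − 1·3.200 = 118.8; c'Δl = 46.40; W sinα = 0.4
Slice 2: Δl = 1.8/cos21.8° = 1.939 m; N'_2 = 106·cos21.8° − 28·1.939 = 44.1; c'Δl = 28.11; W sinα = 39.4
Slice 3: Δl = 2.6/cos44.1° = 3.621 m; N'_3 = 84·cos44.1° − 14·3.621 = 9.6; c'Δl = 52.50; W sinα = 58.5
Σc'Δl = 127.0 kN/m; ΣN' = 172.6 kN/m; ΣW sinα = 98.2 kN/m
Resisting = 127.0 + 172.6·tan32.6° = 127.0 + 110.4 = 237.4 kN/m
FS = 237.4 / 98.2 = 2.416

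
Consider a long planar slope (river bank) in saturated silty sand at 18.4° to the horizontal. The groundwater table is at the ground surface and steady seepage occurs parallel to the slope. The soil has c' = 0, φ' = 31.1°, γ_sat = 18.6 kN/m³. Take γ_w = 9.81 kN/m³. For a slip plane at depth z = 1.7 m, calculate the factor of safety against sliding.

FS = 0.86

With seepage parallel to the slope and the water table at the surface, the effective normal stress on the slip plane uses the buoyant unit weight γ' = γ_sat − γ_w while the driving shear stress uses γ_sat:
FS = [c' + γ' z cos²β tanφ'] / [γ_sat z sinβ cosβ]
(For c' = 0 this reduces to FS = (γ'/γ_sat)·tanφ'/tanβ.)
γ' = 18.6 − 9.81 = 8.79 kN/m³
Numerator = 0.0 + 8.79·1.7·cos²18.4°·tan31.1° = 0.0 + 8.79·1.7·0.9004·0.6032 = 8.116 kPa
Denominator = 18.6·1.7·sin18.4°·cos18.4° = 18.6·1.7·0.3156·0.9489 = 9.471 kPa
FS = 8.116 / 9.471 = 0.857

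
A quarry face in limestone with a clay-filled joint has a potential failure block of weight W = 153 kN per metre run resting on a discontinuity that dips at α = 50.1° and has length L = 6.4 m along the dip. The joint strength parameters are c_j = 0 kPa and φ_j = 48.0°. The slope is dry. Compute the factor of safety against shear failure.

Resolving the block weight along and normal to the plane and applying the Mohr–Coulomb strength on the joint:
N' = W cosα = 153·cos50.1° = 98.1 kN/m
Driving force T = W sinα = 153·sin50.1° = 117.4 kN/m
Resisting force R = c_j·L + N'·tanφ_j = 0·6.4 + 98.1·tan48.0° = 0.0 + 109.0 = 109.0 kN/m
FS = R / T = 109.0 / 117.4 = 0.929

FS = 0.93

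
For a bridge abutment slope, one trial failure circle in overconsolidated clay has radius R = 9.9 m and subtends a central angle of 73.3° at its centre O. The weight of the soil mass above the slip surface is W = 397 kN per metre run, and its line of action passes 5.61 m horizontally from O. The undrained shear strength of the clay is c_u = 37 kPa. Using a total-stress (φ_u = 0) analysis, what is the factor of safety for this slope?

Taking moments about the centre O, the resisting moment is provided by the undrained shear strength acting along the arc:
Arc length L_a = R·θ = 9.9·(73.3°·π/180) = 9.9·1.2793 = 12.67 m
M_R = c_u·L_a·R = 37·12.67·9.9 = 4639.3 kN·m/m
M_D = W·d = 397·5.61 = 2227.2 kN·m/m
FS = M_R / M_D = 4639.3 / 2227.2 = 2.083

FS = 2.08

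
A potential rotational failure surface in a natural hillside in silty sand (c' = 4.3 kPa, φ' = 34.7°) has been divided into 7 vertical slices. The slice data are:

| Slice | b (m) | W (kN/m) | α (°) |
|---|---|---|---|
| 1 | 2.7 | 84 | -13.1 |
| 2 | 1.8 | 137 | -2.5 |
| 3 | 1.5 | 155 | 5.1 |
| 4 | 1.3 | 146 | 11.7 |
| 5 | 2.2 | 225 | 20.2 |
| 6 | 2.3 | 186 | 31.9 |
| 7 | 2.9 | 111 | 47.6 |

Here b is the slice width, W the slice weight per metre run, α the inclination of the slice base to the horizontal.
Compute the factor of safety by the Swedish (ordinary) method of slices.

Ordinary method of slices: FS = Σ[c'·Δl_i + (W_i cosα_i)·tanφ'] / Σ W_i sinα_i, with Δl_i = b_i / cosα_i.
Slice 1: Δl = 2.7/cos(-13.1°) = 2.772 m; N'_1 = 84·cos(-13.1°) = 81.8; c'Δl = 11.92; W sinα = -19.0
Slice 2: Δl = 1.8/cos(-2.5°) = 1.802 m; N'_2 = 137·cos(-2.5°) = 136.9; c'Δl = 7.75; W sinα = -6.0
Slice 3: Δl = 1.5/cos5.1° = 1.506 m; N'_3 = 155·cos5.1° = 154.4; c'Δl = 6.48; W sinα = 13.8
Slice 4: Δl = 1.3/cos11.7° = 1.328 m; N'_4 = 146·cos11.7° = 143.0; c'Δl = 5.71; W sinα = 29.6
Slice 5: Δl = 2.2/cos20.2° = 2.344 m; N'_5 = 225·cos20.2° = 211.2; c'Δl = 10.08; W sinα = 77.7
Slice 6: Δl = 2.3/cos31.9° = 2.709 m; N'_6 = 186·cos31.9° = 157.9; c'Δl = 11.65; W sinα = 98.3
Slice 7: Δl = 2.9/cos47.6° = 4.301 m; N'_7 = 111·cos47.6° = 74.8; c'Δl = 18.49; W sinα = 82.0
Σc'Δl = 72.1 kN/m; ΣN' = 960.0 kN/m; ΣW sinα = 276.3 kN/m
Resisting = 72.1 + 960.0·tan34.7° = 72.1 + 664.7 = 736.8 kN/m
FS = 736.8 / 276.3 = 2.666

FS = 2.67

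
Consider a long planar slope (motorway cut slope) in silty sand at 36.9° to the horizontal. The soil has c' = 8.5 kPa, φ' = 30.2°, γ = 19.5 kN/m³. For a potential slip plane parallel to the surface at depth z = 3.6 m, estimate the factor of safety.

For an infinite slope with a slip plane parallel to the surface (no pore pressure): FS = [c' + γz cos²β tanφ'] / [γz sinβ cosβ].
γz = 19.5·3.6 = 70.20 kN/m²
Numerator = 8.5 + 70.20·cos²36.9°·tan30.2° = 8.5 + 70.20·0.6395·0.5820 = 34.628 kPa
Denominator = 70.20·sin36.9°·cos36.9° = 70.20·0.6004·0.7997 = 33.706 kPa
FS = 34.628 / 33.706 = 1.027

FS = 1.03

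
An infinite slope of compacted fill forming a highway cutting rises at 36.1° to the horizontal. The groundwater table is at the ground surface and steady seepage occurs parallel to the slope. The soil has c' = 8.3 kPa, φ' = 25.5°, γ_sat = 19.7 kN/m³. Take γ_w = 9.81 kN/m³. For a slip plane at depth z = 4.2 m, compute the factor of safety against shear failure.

With seepage parallel to the slope and the water table at the surface, the effective normal stress on the slip plane uses the buoyant unit weight γ' = γ_sat − γ_w while the driving shear stress uses γ_sat:
FS = [c' + γ' z cos²β tanφ'] / [γ_sat z sinβ cosβ]
γ' = 19.7 − 9.81 = 9.89 kN/m³
Numerator = 8.3 + 9.89·4.2·cos²36.1°·tan25.5° = 8.3 + 9.89·4.2·0.6528·0.4770 = 21.235 kPa
Denominator = 19.7·4.2·sin36.1°·cos36.1° = 19.7·4.2·0.5892·0.8080 = 39.390 kPa
FS = 21.235 / 39.390 = 0.539

FS = 0.54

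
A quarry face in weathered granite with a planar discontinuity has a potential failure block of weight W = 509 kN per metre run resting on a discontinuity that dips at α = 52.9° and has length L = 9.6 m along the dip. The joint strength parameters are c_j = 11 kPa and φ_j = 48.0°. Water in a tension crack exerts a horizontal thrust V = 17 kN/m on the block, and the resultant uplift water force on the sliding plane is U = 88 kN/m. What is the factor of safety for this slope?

FS = 0.80

Resolving the block weight along and normal to the plane and applying the Mohr–Coulomb strength on the joint:
N' = W cosα − U − V sinα = 509·cos52.9° − 88 − 17·sin52.9° = 205.5 kN/m
Driving force T = W sinα + V cosα = 509·sin52.9° + 17·cos52.9° = 416.2 kN/m
Resisting force R = c_j·L + N'·tanφ_j = 11·9.6 + 205.5·tan48.0° = 105.6 + 228.2 = 333.8 kN/m
FS = R / T = 333.8 / 416.2 = 0.802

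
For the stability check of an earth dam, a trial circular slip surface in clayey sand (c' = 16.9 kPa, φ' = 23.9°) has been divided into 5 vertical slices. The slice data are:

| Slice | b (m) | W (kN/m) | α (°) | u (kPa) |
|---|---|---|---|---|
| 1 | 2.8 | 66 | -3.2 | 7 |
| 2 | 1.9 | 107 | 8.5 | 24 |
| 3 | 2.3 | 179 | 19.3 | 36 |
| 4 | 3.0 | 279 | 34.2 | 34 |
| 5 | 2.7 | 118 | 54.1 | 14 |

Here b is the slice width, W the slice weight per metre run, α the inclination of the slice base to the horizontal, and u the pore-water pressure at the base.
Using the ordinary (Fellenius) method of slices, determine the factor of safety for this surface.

FS = 1.21

Ordinary method of slices: FS = Σ[c'·Δl_i + (W_i cosα_i − u_i·Δl_i)·tanφ'] / Σ W_i sinα_i, with Δl_i = b_i / cosα_i.
Slice 1: Δl = 2.8/cos(-3.2°) = 2.804 m; N'_1 = 66·cos(-3.2°) − 7·2.804 = 46.3; c'Δl = 47.39; W sinα = -3.7
Slice 2: Δl = 1.9/cos8.5° = 1.921 m; N'_2 = 107·cos8.5° − 24·1.921 = 59.7; c'Δl = 32.47; W sinα = 15.8
Slice 3: Δl = 2.3/cos19.3° = 2.437 m; N'_3 = 179·cos19.3° − 36·2.437 = 81.2; c'Δl = 41.18; W sinα = 59.2
Slice 4: Δl = 3.0/cos34.2° = 3.627 m; N'_4 = 279·cos34.2° − 34·3.627 = 107.4; c'Δl = 61.30; W sinα = 156.8
Slice 5: Δl = 2.7/cos54.1° = 4.605 m; N'_5 = 118·cos54.1° − 14·4.605 = 4.7; c'Δl = 77.82; W sinα = 95.6
Σc'Δl = 260.2 kN/m; ΣN' = 299.4 kN/m; ΣW sinα = 323.7 kN/m
Resisting = 260.2 + 299.4·tan23.9° = 260.2 + 132.7 = 392.8 kN/m
FS = 392.8 / 323.7 = 1.214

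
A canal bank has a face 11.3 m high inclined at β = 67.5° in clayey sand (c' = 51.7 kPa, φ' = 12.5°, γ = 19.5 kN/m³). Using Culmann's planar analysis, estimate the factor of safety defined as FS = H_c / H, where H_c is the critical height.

H_c = (4c'/γ) · sinβ cosφ' / [1 − cos(β − φ')]
    = (4·51.7/19.5) · sin67.5°·cos12.5° / [1 − cos55.0°]
    = 10.605 · 0.9020 / 0.4264 = 22.43 m
FS = H_c / H = 22.43 / 11.3 = 1.985

FS = 1.99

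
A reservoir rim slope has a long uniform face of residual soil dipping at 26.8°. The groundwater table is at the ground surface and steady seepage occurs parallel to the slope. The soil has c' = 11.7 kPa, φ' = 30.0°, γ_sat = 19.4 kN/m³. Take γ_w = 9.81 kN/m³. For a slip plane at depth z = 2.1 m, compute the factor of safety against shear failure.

With seepage parallel to the slope and the water table at the surface, the effective normal stress on the slip plane uses the buoyant unit weight γ' = γ_sat − γ_w while the driving shear stress uses γ_sat:
FS = [c' + γ' z cos²β tanφ'] / [γ_sat z sinβ cosβ]
γ' = 19.4 − 9.81 = 9.59 kN/m³
Numerator = 11.7 + 9.59·2.1·cos²26.8°·tan30.0° = 11.7 + 9.59·2.1·0.7967·0.5774 = 20.964 kPa
Denominator = 19.4·2.1·sin26.8°·cos26.8° = 19.4·2.1·0.4509·0.8926 = 16.396 kPa
FS = 20.964 / 16.396 = 1.279

FS = 1.28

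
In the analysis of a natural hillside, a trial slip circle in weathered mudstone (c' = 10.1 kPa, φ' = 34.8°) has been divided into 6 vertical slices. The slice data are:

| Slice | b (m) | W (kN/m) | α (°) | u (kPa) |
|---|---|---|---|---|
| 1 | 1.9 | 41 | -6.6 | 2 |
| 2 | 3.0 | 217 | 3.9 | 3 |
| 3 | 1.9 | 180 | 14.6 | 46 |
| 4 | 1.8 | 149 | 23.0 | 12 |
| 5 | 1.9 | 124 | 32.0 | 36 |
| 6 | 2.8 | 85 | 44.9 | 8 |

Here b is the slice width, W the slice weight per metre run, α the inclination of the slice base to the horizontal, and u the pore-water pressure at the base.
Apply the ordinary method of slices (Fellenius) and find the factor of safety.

FS = 2.07

Ordinary method of slices: FS = Σ[c'·Δl_i + (W_i cosα_i − u_i·Δl_i)·tanφ'] / Σ W_i sinα_i, with Δl_i = b_i / cosα_i.
Slice 1: Δl = 1.9/cos(-6.6°) = 1.913 m; N'_1 = 41·cos(-6.6°) − 2·1.913 = 36.9; c'Δl = 19.32; W sinα = -4.7
Slice 2: Δl = 3.0/cos3.9° = 3.007 m; N'_2 = 217·cos3.9° − 3·3.007 = 207.5; c'Δl = 30.37; W sinα = 14.8
Slice 3: Δl = 1.9/cos14.6° = 1.963 m; N'_3 = 180·cos14.6° − 46·1.963 = 83.9; c'Δl = 19.83; W sinα = 45.4
Slice 4: Δl = 1.8/cos23.0° = 1.955 m; N'_4 = 149·cos23.0° − 12·1.955 = 113.7; c'Δl = 19.75; W sinα = 58.2
Slice 5: Δl = 1.9/cos32.0° = 2.240 m; N'_5 = 124·cos32.0° − 36·2.240 = 24.5; c'Δl = 22.63; W sinα = 65.7
Slice 6: Δl = 2.8/cos44.9° = 3.953 m; N'_6 = 85·cos44.9° − 8·3.953 = 28.6; c'Δl = 39.92; W sinα = 60.0
Σc'Δl = 151.8 kN/m; ΣN' = 495.0 kN/m; ΣW sinα = 239.3 kN/m
Resisting = 151.8 + 495.0·tan34.8° = 151.8 + 344.1 = 495.9 kN/m
FS = 495.9 / 239.3 = 2.072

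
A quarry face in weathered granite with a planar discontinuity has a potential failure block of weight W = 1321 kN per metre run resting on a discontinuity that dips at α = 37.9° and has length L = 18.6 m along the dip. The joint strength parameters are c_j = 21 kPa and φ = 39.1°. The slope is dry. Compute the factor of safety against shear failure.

Resolving the block weight along and normal to the plane and applying the Mohr–Coulomb strength on the joint:
N' = W cosα = 1321·cos37.9° = 1042.4 kN/m
Driving force T = W sinα = 1321·sin37.9° = 811.5 kN/m
Resisting force R = c_j·L + N'·tanφ = 21·18.6 + 1042.4·tan39.1° = 390.6 + 847.1 = 1237.7 kN/m
FS = R / T = 1237.7 / 811.5 = 1.525

FS = 1.53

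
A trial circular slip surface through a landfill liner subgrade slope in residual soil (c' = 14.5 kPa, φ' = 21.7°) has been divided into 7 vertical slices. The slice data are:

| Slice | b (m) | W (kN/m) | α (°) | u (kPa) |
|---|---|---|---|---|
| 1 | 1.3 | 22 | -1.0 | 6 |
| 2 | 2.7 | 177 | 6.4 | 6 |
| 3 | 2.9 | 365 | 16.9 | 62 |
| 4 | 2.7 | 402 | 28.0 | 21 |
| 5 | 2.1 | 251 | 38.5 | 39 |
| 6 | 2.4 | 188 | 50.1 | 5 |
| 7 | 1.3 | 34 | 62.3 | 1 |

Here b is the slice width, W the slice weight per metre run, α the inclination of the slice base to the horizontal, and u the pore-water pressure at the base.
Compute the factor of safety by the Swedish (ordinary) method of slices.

Ordinary method of slices: FS = Σ[c'·Δl_i + (W_i cosα_i − u_i·Δl_i)·tanφ'] / Σ W_i sinα_i, with Δl_i = b_i / cosα_i.
Slice 1: Δl = 1.3/cos(-1.0°) = 1.300 m; N'_1 = 22·cos(-1.0°) − 6·1.300 = 14.2; c'Δl = 18.85; W sinα = -0.4
Slice 2: Δl = 2.7/cos6.4° = 2.717 m; N'_2 = 177·cos6.4° − 6·2.717 = 159.6; c'Δl = 39.40; W sinα = 19.7
Slice 3: Δl = 2.9/cos16.9° = 3.031 m; N'_3 = 365·cos16.9° − 62·3.031 = 161.3; c'Δl = 43.95; W sinα = 106.1
Slice 4: Δl = 2.7/cos28.0° = 3.058 m; N'_4 = 402·cos28.0° − 21·3.058 = 290.7; c'Δl = 44.34; W sinα = 188.7
Slice 5: Δl = 2.1/cos38.5° = 2.683 m; N'_5 = 251·cos38.5° − 39·2.683 = 91.8; c'Δl = 38.91; W sinα = 156.3
Slice 6: Δl = 2.4/cos50.1° = 3.742 m; N'_6 = 188·cos50.1° − 5·3.742 = 101.9; c'Δl = 54.25; W sinα = 144.2
Slice 7: Δl = 1.3/cos62.3° = 2.797 m; N'_7 = 34·cos62.3° − 1·2.797 = 13.0; c'Δl = 40.55; W sinα = 30.1
Σc'Δl = 280.2 kN/m; ΣN' = 832.5 kN/m; ΣW sinα = 644.8 kN/m
Resisting = 280.2 + 832.5·tan21.7° = 280.2 + 331.3 = 611.5 kN/m
FS = 611.5 / 644.8 = 0.948

FS = 0.95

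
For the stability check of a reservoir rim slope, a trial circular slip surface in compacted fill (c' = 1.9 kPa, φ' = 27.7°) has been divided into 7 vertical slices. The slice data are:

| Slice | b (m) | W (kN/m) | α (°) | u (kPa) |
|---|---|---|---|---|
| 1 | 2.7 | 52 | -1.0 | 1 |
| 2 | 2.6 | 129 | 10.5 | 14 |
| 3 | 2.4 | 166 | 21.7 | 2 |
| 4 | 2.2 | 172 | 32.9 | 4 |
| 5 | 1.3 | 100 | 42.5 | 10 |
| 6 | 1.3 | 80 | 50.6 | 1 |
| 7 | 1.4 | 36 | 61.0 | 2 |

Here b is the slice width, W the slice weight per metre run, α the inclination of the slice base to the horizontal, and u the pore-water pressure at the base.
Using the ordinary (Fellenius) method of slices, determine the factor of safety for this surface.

FS = 0.93

Ordinary method of slices: FS = Σ[c'·Δl_i + (W_i cosα_i − u_i·Δl_i)·tanφ'] / Σ W_i sinα_i, with Δl_i = b_i / cosα_i.
Slice 1: Δl = 2.7/cos(-1.0°) = 2.700 m; N'_1 = 52·cos(-1.0°) − 1·2.700 = 49.3; c'Δl = 5.13; W sinα = -0.9
Slice 2: Δl = 2.6/cos10.5° = 2.644 m; N'_2 = 129·cos10.5° − 14·2.644 = 89.8; c'Δl = 5.02; W sinα = 23.5
Slice 3: Δl = 2.4/cos21.7° = 2.583 m; N'_3 = 166·cos21.7° − 2·2.583 = 149.1; c'Δl = 4.91; W sinα = 61.4
Slice 4: Δl = 2.2/cos32.9° = 2.620 m; N'_4 = 172·cos32.9° − 4·2.620 = 133.9; c'Δl = 4.98; W sinα = 93.4
Slice 5: Δl = 1.3/cos42.5° = 1.763 m; N'_5 = 100·cos42.5° − 10·1.763 = 56.1; c'Δl = 3.35; W sinα = 67.6
Slice 6: Δl = 1.3/cos50.6° = 2.048 m; N'_6 = 80·cos50.6° − 1·2.048 = 48.7; c'Δl = 3.89; W sinα = 61.8
Slice 7: Δl = 1.4/cos61.0° = 2.888 m; N'_7 = 36·cos61.0° − 2·2.888 = 11.7; c'Δl = 5.49; W sinα = 31.5
Σc'Δl = 32.8 kN/m; ΣN' = 538.6 kN/m; ΣW sinα = 338.3 kN/m
Resisting = 32.8 + 538.6·tan27.7° = 32.8 + 282.8 = 315.6 kN/m
FS = 315.6 / 338.3 = 0.933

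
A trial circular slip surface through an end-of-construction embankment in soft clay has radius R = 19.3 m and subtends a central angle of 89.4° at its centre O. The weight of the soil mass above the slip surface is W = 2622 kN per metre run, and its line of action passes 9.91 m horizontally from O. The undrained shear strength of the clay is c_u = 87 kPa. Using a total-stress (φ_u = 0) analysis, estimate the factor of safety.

Taking moments about the centre O, the resisting moment is provided by the undrained shear strength acting along the arc:
Arc length L_a = R·θ = 19.3·(89.4°·π/180) = 19.3·1.5603 = 30.11 m
M_R = c_u·L_a·R = 87·30.11·19.3 = 50564.9 kN·m/m
M_D = W·d = 2622·9.91 = 25984.0 kN·m/m
FS = M_R / M_D = 50564.9 / 25984.0 = 1.946

FS = 1.95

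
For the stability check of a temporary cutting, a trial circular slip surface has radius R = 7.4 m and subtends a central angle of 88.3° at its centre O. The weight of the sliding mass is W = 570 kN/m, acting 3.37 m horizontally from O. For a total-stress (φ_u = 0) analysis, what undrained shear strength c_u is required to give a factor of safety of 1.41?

FS = c_u·L_a·R / (W·d), so c_u = FS·W·d / (L_a·R).
Arc length L_a = R·θ = 7.4·(88.3°·π/180) = 7.4·1.5411 = 11.40 m
c_u = 1.41·570·3.37 / (11.40·7.4) = 2708.5 / 84.39 = 32.09 kPa

c_u = 32.1 kPa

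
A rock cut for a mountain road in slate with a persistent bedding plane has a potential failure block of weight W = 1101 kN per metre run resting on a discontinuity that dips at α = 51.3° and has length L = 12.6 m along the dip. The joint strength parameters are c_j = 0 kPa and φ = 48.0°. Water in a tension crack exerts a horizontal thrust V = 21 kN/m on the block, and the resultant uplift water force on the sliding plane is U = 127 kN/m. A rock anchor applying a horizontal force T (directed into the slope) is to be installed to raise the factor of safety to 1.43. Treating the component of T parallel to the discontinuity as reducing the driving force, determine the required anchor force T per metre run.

T = 365 kN/m

Resolving forces along and normal to the sliding plane, with the horizontal anchor force T adding T·sinα to the effective normal force and T·cosα acting up the plane against the driving force:
FS = [c_jL + (W cosα − U − V sinα + T sinα) tanφ] / [W sinα + V cosα − T cosα]
Without the anchor: N' = 545.0 kN/m, driving T_d = 872.4 kN/m, resisting R = 0·12.6 + 545.0·tan48.0° = 605.3 kN/m, FS = 0.69.
Setting FS = 1.43 and solving for T:
1.43·(872.4 − T cos51.3°) = 605.3 + T sin51.3°·tan48.0°
T·(sin51.3°·tan48.0° + 1.43·cos51.3°) = 1.43·872.4 − 605.3
T·(0.7804·1.1106 + 1.43·0.6252) = 1247.5 − 605.3 = 642.2
T·1.7609 = 642.2
T = 364.7 kN/m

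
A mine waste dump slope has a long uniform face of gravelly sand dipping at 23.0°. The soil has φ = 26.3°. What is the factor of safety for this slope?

FS = 1.16

For a dry cohesionless infinite slope the factor of safety is FS = tanφ / tanβ.
FS = tan26.3° / tan23.0° = 0.4942 / 0.4245 = 1.164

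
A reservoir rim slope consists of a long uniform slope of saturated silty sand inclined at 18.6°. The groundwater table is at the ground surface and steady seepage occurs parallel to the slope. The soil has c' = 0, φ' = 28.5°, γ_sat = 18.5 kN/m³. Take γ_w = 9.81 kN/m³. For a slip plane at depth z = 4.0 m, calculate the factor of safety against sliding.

With seepage parallel to the slope and the water table at the surface, the effective normal stress on the slip plane uses the buoyant unit weight γ' = γ_sat − γ_w while the driving shear stress uses γ_sat:
FS = [c' + γ' z cos²β tanφ'] / [γ_sat z sinβ cosβ]
(For c' = 0 this reduces to FS = (γ'/γ_sat)·tanφ'/tanβ.)
γ' = 18.5 − 9.81 = 8.69 kN/m³
Numerator = 0.0 + 8.69·4.0·cos²18.6°·tan28.5° = 0.0 + 8.69·4.0·0.8983·0.5430 = 16.953 kPa
Denominator = 18.5·4.0·sin18.6°·cos18.6° = 18.5·4.0·0.3190·0.9478 = 22.370 kPa
FS = 16.953 / 22.370 = 0.758

FS = 0.76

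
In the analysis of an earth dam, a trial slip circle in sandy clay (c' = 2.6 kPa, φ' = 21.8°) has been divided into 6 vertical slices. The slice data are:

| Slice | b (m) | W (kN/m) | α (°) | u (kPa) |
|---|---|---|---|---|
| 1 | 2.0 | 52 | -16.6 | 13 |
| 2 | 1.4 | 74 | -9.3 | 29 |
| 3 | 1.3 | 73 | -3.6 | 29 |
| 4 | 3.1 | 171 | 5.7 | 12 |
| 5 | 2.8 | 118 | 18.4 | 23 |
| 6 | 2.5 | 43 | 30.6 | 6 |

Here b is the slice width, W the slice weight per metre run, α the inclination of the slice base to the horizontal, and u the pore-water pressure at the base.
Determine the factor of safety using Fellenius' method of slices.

Ordinary method of slices: FS = Σ[c'·Δl_i + (W_i cosα_i − u_i·Δl_i)·tanφ'] / Σ W_i sinα_i, with Δl_i = b_i / cosα_i.
Slice 1: Δl = 2.0/cos(-16.6°) = 2.087 m; N'_1 = 52·cos(-16.6°) − 13·2.087 = 22.7; c'Δl = 5.43; W sinα = -14.9
Slice 2: Δl = 1.4/cos(-9.3°) = 1.419 m; N'_2 = 74·cos(-9.3°) − 29·1.419 = 31.9; c'Δl = 3.69; W sinα = -12.0
Slice 3: Δl = 1.3/cos(-3.6°) = 1.303 m; N'_3 = 73·cos(-3.6°) − 29·1.303 = 35.1; c'Δl = 3.39; W sinα = -4.6
Slice 4: Δl = 3.1/cos5.7° = 3.115 m; N'_4 = 171·cos5.7° − 12·3.115 = 132.8; c'Δl = 8.10; W sinα = 17.0
Slice 5: Δl = 2.8/cos18.4° = 2.951 m; N'_5 = 118·cos18.4° − 23·2.951 = 44.1; c'Δl = 7.67; W sinα = 37.2
Slice 6: Δl = 2.5/cos30.6° = 2.904 m; N'_6 = 43·cos30.6° − 6·2.904 = 19.6; c'Δl = 7.55; W sinα = 21.9
Σc'Δl = 35.8 kN/m; ΣN' = 286.1 kN/m; ΣW sinα = 44.7 kN/m
Resisting = 35.8 + 286.1·tan21.8° = 35.8 + 114.4 = 150.3 kN/m
FS = 150.3 / 44.7 = 3.360

FS = 3.36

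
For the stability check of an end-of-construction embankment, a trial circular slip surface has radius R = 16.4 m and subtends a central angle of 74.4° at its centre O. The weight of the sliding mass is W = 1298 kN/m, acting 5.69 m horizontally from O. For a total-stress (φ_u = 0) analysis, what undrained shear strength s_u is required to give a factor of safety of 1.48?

FS = s_u·L_a·R / (W·d), so s_u = FS·W·d / (L_a·R).
Arc length L_a = R·θ = 16.4·(74.4°·π/180) = 16.4·1.2985 = 21.30 m
s_u = 1.48·1298·5.69 / (21.30·16.4) = 10930.7 / 349.25 = 31.30 kPa

s_u = 31.3 kPa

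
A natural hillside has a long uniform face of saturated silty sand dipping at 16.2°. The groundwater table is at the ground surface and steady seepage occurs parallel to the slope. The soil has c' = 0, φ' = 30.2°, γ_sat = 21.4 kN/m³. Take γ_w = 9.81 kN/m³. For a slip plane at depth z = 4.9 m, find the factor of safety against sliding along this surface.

FS = 1.08

With seepage parallel to the slope and the water table at the surface, the effective normal stress on the slip plane uses the buoyant unit weight γ' = γ_sat − γ_w while the driving shear stress uses γ_sat:
FS = [c' + γ' z cos²β tanφ'] / [γ_sat z sinβ cosβ]
(For c' = 0 this reduces to FS = (γ'/γ_sat)·tanφ'/tanβ.)
γ' = 21.4 − 9.81 = 11.59 kN/m³
Numerator = 0.0 + 11.59·4.9·cos²16.2°·tan30.2° = 0.0 + 11.59·4.9·0.9222·0.5820 = 30.480 kPa
Denominator = 21.4·4.9·sin16.2°·cos16.2° = 21.4·4.9·0.2790·0.9603 = 28.093 kPa
FS = 30.480 / 28.093 = 1.085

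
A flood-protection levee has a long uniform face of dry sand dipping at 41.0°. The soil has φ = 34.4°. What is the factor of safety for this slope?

FS = 0.79

For a dry cohesionless infinite slope the factor of safety is FS = tanφ / tanβ.
FS = tan34.4° / tan41.0° = 0.6847 / 0.8693 = 0.788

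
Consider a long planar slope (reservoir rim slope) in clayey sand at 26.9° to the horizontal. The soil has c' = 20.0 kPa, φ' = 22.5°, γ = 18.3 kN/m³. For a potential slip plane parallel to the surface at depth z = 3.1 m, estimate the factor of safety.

For an infinite slope with a slip plane parallel to the surface (no pore pressure): FS = [c' + γz cos²β tanφ'] / [γz sinβ cosβ].
γz = 18.3·3.1 = 56.73 kN/m²
Numerator = 20.0 + 56.73·cos²26.9°·tan22.5° = 20.0 + 56.73·0.7953·0.4142 = 38.688 kPa
Denominator = 56.73·sin26.9°·cos26.9° = 56.73·0.4524·0.8918 = 22.889 kPa
FS = 38.688 / 22.889 = 1.690

FS = 1.69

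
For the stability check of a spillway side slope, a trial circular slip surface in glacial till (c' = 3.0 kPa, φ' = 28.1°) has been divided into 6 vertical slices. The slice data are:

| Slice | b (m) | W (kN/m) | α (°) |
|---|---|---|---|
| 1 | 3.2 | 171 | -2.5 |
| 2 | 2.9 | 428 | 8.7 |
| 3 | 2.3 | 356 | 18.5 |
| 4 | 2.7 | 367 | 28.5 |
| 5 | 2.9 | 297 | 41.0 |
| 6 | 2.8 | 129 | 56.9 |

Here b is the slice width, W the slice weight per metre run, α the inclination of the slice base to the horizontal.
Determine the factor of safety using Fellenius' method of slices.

Ordinary method of slices: FS = Σ[c'·Δl_i + (W_i cosα_i)·tanφ'] / Σ W_i sinα_i, with Δl_i = b_i / cosα_i.
Slice 1: Δl = 3.2/cos(-2.5°) = 3.203 m; N'_1 = 171·cos(-2.5°) = 170.8; c'Δl = 9.61; W sinα = -7.5
Slice 2: Δl = 2.9/cos8.7° = 2.934 m; N'_2 = 428·cos8.7° = 423.1; c'Δl = 8.80; W sinα = 64.7
Slice 3: Δl = 2.3/cos18.5° = 2.425 m; N'_3 = 356·cos18.5° = 337.6; c'Δl = 7.28; W sinα = 113.0
Slice 4: Δl = 2.7/cos28.5° = 3.072 m; N'_4 = 367·cos28.5° = 322.5; c'Δl = 9.22; W sinα = 175.1
Slice 5: Δl = 2.9/cos41.0° = 3.843 m; N'_5 = 297·cos41.0° = 224.1; c'Δl = 11.53; W sinα = 194.8
Slice 6: Δl = 2.8/cos56.9° = 5.127 m; N'_6 = 129·cos56.9° = 70.4; c'Δl = 15.38; W sinα = 108.1
Σc'Δl = 61.8 kN/m; ΣN' = 1548.6 kN/m; ΣW sinα = 648.3 kN/m
Resisting = 61.8 + 1548.6·tan28.1° = 61.8 + 826.9 = 888.7 kN/m
FS = 888.7 / 648.3 = 1.371

FS = 1.37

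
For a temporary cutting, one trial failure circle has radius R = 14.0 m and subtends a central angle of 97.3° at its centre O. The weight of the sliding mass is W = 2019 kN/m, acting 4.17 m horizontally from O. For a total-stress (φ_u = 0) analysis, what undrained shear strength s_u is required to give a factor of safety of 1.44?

s_u = 36.4 kPa

FS = s_u·L_a·R / (W·d), so s_u = FS·W·d / (L_a·R).
Arc length L_a = R·θ = 14.0·(97.3°·π/180) = 14.0·1.6982 = 23.77 m
s_u = 1.44·2019·4.17 / (23.77·14.0) = 12123.7 / 332.85 = 36.42 kPa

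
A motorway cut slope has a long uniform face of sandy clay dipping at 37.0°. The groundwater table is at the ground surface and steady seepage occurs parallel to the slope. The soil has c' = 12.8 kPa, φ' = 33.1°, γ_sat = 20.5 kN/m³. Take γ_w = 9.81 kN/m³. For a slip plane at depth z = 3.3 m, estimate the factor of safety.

FS = 0.84

With seepage parallel to the slope and the water table at the surface, the effective normal stress on the slip plane uses the buoyant unit weight γ' = γ_sat − γ_w while the driving shear stress uses γ_sat:
FS = [c' + γ' z cos²β tanφ'] / [γ_sat z sinβ cosβ]
γ' = 20.5 − 9.81 = 10.69 kN/m³
Numerator = 12.8 + 10.69·3.3·cos²37.0°·tan33.1° = 12.8 + 10.69·3.3·0.6378·0.6519 = 27.468 kPa
Denominator = 20.5·3.3·sin37.0°·cos37.0° = 20.5·3.3·0.6018·0.7986 = 32.515 kPa
FS = 27.468 / 32.515 = 0.845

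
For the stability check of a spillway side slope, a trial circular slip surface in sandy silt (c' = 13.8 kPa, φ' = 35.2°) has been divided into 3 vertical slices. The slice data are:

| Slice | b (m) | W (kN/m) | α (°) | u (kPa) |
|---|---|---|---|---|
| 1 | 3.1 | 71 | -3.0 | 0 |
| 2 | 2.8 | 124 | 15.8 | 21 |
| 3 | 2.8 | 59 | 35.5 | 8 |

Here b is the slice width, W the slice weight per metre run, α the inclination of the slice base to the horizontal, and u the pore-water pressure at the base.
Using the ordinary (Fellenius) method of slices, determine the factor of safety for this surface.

Ordinary method of slices: FS = Σ[c'·Δl_i + (W_i cosα_i − u_i·Δl_i)·tanφ'] / Σ W_i sinα_i, with Δl_i = b_i / cosα_i.
Slice 1: Δl = 3.1/cos(-3.0°) = 3.104 m; N'_1 = 71·cos(-3.0°) − 0·3.104 = 70.9; c'Δl = 42.84; W sinα = -3.7
Slice 2: Δl = 2.8/cos15.8° = 2.910 m; N'_2 = 124·cos15.8° − 21·2.910 = 58.2; c'Δl = 40.16; W sinα = 33.8
Slice 3: Δl = 2.8/cos35.5° = 3.439 m; N'_3 = 59·cos35.5° − 8·3.439 = 20.5; c'Δl = 47.46; W sinα = 34.3
Σc'Δl = 130.5 kN/m; ΣN' = 149.6 kN/m; ΣW sinα = 64.3 kN/m
Resisting = 130.5 + 149.6·tan35.2° = 130.5 + 105.6 = 236.0 kN/m
FS = 236.0 / 64.3 = 3.670

FS = 3.67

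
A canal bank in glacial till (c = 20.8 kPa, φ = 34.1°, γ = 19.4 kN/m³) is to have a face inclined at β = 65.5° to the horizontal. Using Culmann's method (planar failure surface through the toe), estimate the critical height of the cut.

H_c = 22.07 m

Culmann's analysis gives the critical failure plane at α_cr = (β + φ)/2 = (65.5 + 34.1)/2 = 49.8°, and the critical height
H_c = (4c/γ) · sinβ cosφ / [1 − cos(β − φ)]
    = (4·20.8/19.4) · sin65.5°·cos34.1° / [1 − cos(31.4°)]
    = 4.289 · 0.9100·0.8281 / [1 − 0.8536]
    = 4.289 · 0.7535 / 0.1464
    = 22.07 m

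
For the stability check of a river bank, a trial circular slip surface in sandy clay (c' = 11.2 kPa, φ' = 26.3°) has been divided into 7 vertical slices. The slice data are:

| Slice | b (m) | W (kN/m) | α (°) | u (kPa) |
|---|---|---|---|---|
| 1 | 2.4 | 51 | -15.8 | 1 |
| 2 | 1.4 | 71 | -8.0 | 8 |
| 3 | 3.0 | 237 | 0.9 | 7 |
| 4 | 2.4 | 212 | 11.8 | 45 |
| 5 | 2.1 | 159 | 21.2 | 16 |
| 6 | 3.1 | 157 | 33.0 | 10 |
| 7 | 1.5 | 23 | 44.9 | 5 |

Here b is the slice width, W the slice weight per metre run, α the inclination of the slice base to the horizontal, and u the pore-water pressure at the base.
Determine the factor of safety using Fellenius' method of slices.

FS = 2.78

Ordinary method of slices: FS = Σ[c'·Δl_i + (W_i cosα_i − u_i·Δl_i)·tanφ'] / Σ W_i sinα_i, with Δl_i = b_i / cosα_i.
Slice 1: Δl = 2.4/cos(-15.8°) = 2.494 m; N'_1 = 51·cos(-15.8°) − 1·2.494 = 46.6; c'Δl = 27.94; W sinα = -13.9
Slice 2: Δl = 1.4/cos(-8.0°) = 1.414 m; N'_2 = 71·cos(-8.0°) − 8·1.414 = 59.0; c'Δl = 15.83; W sinα = -9.9
Slice 3: Δl = 3.0/cos0.9° = 3.000 m; N'_3 = 237·cos0.9° − 7·3.000 = 216.0; c'Δl = 33.60; W sinα = 3.7
Slice 4: Δl = 2.4/cos11.8° = 2.452 m; N'_4 = 212·cos11.8° − 45·2.452 = 97.2; c'Δl = 27.46; W sinα = 43.4
Slice 5: Δl = 2.1/cos21.2° = 2.252 m; N'_5 = 159·cos21.2° − 16·2.252 = 112.2; c'Δl = 25.23; W sinα = 57.5
Slice 6: Δl = 3.1/cos33.0° = 3.696 m; N'_6 = 157·cos33.0° − 10·3.696 = 94.7; c'Δl = 41.40; W sinα = 85.5
Slice 7: Δl = 1.5/cos44.9° = 2.118 m; N'_7 = 23·cos44.9° − 5·2.118 = 5.7; c'Δl = 23.72; W sinα = 16.2
Σc'Δl = 195.2 kN/m; ΣN' = 631.3 kN/m; ΣW sinα = 182.5 kN/m
Resisting = 195.2 + 631.3·tan26.3° = 195.2 + 312.0 = 507.2 kN/m
FS = 507.2 / 182.5 = 2.778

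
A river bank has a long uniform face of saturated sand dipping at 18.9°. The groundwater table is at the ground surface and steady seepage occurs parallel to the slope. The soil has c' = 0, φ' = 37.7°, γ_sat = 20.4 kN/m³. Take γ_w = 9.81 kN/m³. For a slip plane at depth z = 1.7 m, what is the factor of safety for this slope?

FS = 1.17

With seepage parallel to the slope and the water table at the surface, the effective normal stress on the slip plane uses the buoyant unit weight γ' = γ_sat − γ_w while the driving shear stress uses γ_sat:
FS = [c' + γ' z cos²β tanφ'] / [γ_sat z sinβ cosβ]
(For c' = 0 this reduces to FS = (γ'/γ_sat)·tanφ'/tanβ.)
γ' = 20.4 − 9.81 = 10.59 kN/m³
Numerator = 0.0 + 10.59·1.7·cos²18.9°·tan37.7° = 0.0 + 10.59·1.7·0.8951·0.7729 = 12.454 kPa
Denominator = 20.4·1.7·sin18.9°·cos18.9° = 20.4·1.7·0.3239·0.9461 = 10.628 kPa
FS = 12.454 / 10.628 = 1.172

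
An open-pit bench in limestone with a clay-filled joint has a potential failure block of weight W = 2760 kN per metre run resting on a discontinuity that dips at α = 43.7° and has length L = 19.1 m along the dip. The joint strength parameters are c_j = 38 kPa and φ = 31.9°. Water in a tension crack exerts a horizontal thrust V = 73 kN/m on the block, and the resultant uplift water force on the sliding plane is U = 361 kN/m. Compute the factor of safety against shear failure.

Resolving the block weight along and normal to the plane and applying the Mohr–Coulomb strength on the joint:
N' = W cosα − U − V sinα = 2760·cos43.7° − 361 − 73·sin43.7° = 1584.0 kN/m
Driving force T = W sinα + V cosα = 2760·sin43.7° + 73·cos43.7° = 1959.6 kN/m
Resisting force R = c_j·L + N'·tanφ = 38·19.1 + 1584.0·tan31.9° = 725.8 + 985.9 = 1711.7 kN/m
FS = R / T = 1711.7 / 1959.6 = 0.874

FS = 0.87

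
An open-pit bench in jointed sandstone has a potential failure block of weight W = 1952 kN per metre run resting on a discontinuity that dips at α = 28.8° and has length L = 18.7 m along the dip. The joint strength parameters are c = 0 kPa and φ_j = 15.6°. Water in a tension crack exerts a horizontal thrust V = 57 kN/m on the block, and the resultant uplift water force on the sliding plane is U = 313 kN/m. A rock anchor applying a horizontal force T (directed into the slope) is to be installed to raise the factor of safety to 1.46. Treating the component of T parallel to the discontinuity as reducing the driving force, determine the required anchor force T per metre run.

Resolving forces along and normal to the sliding plane, with the horizontal anchor force T adding T·sinα to the effective normal force and T·cosα acting up the plane against the driving force:
FS = [cL + (W cosα − U − V sinα + T sinα) tanφ_j] / [W sinα + V cosα − T cosα]
Without the anchor: N' = 1370.1 kN/m, driving T_d = 990.3 kN/m, resisting R = 0·18.7 + 1370.1·tan15.6° = 382.5 kN/m, FS = 0.39.
Setting FS = 1.46 and solving for T:
1.46·(990.3 − T cos28.8°) = 382.5 + T sin28.8°·tan15.6°
T·(sin28.8°·tan15.6° + 1.46·cos28.8°) = 1.46·990.3 − 382.5
T·(0.4818·0.2792 + 1.46·0.8763) = 1445.9 − 382.5 = 1063.3
T·1.4139 = 1063.3
T = 752.1 kN/m

T = 752 kN/m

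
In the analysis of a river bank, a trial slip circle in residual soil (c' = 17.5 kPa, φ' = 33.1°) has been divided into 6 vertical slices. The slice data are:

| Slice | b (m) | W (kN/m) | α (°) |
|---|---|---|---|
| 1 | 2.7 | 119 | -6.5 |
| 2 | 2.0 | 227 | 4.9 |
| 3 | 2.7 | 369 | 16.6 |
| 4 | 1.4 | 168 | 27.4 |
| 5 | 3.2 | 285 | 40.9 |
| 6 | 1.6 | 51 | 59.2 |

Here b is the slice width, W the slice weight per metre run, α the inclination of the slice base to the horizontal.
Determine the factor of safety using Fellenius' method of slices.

FS = 2.38

Ordinary method of slices: FS = Σ[c'·Δl_i + (W_i cosα_i)·tanφ'] / Σ W_i sinα_i, with Δl_i = b_i / cosα_i.
Slice 1: Δl = 2.7/cos(-6.5°) = 2.717 m; N'_1 = 119·cos(-6.5°) = 118.2; c'Δl = 47.56; W sinα = -13.5
Slice 2: Δl = 2.0/cos4.9° = 2.007 m; N'_2 = 227·cos4.9° = 226.2; c'Δl = 35.13; W sinα = 19.4
Slice 3: Δl = 2.7/cos16.6° = 2.817 m; N'_3 = 369·cos16.6° = 353.6; c'Δl = 49.30; W sinα = 105.4
Slice 4: Δl = 1.4/cos27.4° = 1.577 m; N'_4 = 168·cos27.4° = 149.2; c'Δl = 27.60; W sinα = 77.3
Slice 5: Δl = 3.2/cos40.9° = 4.234 m; N'_5 = 285·cos40.9° = 215.4; c'Δl = 74.09; W sinα = 186.6
Slice 6: Δl = 1.6/cos59.2° = 3.125 m; N'_6 = 51·cos59.2° = 26.1; c'Δl = 54.68; W sinα = 43.8
Σc'Δl = 288.4 kN/m; ΣN' = 1088.7 kN/m; ΣW sinα = 419.1 kN/m
Resisting = 288.4 + 1088.7·tan33.1° = 288.4 + 709.7 = 998.1 kN/m
FS = 998.1 / 419.1 = 2.382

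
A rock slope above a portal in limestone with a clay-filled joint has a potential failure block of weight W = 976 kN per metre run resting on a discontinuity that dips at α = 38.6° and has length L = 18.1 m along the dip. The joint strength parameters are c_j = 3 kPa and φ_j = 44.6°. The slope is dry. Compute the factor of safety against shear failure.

Resolving the block weight along and normal to the plane and applying the Mohr–Coulomb strength on the joint:
N' = W cosα = 976·cos38.6° = 762.8 kN/m
Driving force T = W sinα = 976·sin38.6° = 608.9 kN/m
Resisting force R = c_j·L + N'·tanφ_j = 3·18.1 + 762.8·tan44.6° = 54.3 + 752.2 = 806.5 kN/m
FS = R / T = 806.5 / 608.9 = 1.324

FS = 1.32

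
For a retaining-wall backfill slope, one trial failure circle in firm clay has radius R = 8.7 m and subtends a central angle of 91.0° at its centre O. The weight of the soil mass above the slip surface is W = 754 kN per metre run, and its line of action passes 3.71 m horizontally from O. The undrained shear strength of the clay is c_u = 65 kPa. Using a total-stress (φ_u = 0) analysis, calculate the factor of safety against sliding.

FS = 2.79

Taking moments about the centre O, the resisting moment is provided by the undrained shear strength acting along the arc:
Arc length L_a = R·θ = 8.7·(91.0°·π/180) = 8.7·1.5882 = 13.82 m
M_R = c_u·L_a·R = 65·13.82·8.7 = 7813.9 kN·m/m
M_D = W·d = 754·3.71 = 2797.3 kN·m/m
FS = M_R / M_D = 7813.9 / 2797.3 = 2.793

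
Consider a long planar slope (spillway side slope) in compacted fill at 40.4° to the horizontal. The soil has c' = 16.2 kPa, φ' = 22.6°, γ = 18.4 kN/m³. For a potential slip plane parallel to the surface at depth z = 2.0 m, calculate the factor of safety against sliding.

For an infinite slope with a slip plane parallel to the surface (no pore pressure): FS = [c' + γz cos²β tanφ'] / [γz sinβ cosβ].
γz = 18.4·2.0 = 36.80 kN/m²
Numerator = 16.2 + 36.80·cos²40.4°·tan22.6° = 16.2 + 36.80·0.5799·0.4163 = 25.084 kPa
Denominator = 36.80·sin40.4°·cos40.4° = 36.80·0.6481·0.7615 = 18.163 kPa
FS = 25.084 / 18.163 = 1.381

FS = 1.38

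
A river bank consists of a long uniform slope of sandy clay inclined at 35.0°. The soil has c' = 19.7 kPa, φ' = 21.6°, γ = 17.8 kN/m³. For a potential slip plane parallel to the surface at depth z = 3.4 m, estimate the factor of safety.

For an infinite slope with a slip plane parallel to the surface (no pore pressure): FS = [c' + γz cos²β tanφ'] / [γz sinβ cosβ].
γz = 17.8·3.4 = 60.52 kN/m²
Numerator = 19.7 + 60.52·cos²35.0°·tan21.6° = 19.7 + 60.52·0.6710·0.3959 = 35.778 kPa
Denominator = 60.52·sin35.0°·cos35.0° = 60.52·0.5736·0.8192 = 28.435 kPa
FS = 35.778 / 28.435 = 1.258

FS = 1.26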